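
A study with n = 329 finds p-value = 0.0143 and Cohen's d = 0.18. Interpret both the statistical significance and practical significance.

Statistically significant (p = 0.0143 < 0.05). Cohen's d = 0.18 indicates a very small effect size. Both statistical and practical significance should be considered.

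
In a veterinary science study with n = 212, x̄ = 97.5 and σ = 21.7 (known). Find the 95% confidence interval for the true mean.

CI = x̄ ± z*(σ/√n) = 97.5 ± 1.96(21.7/√212) = 97.5 ± 2.92 = (94.58, 100.42)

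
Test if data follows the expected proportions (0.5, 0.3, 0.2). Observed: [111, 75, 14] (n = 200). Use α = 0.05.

Expected: [100.0, 60.0, 40.0]. χ² = 21.86. df = 2, critical = 5.991. Reject H₀.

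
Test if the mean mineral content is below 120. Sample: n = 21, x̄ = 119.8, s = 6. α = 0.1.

t = (119.8 - 120)/(6/√21) = -0.153, df = 20. Critical t = -1.325. Fail to reject H₀.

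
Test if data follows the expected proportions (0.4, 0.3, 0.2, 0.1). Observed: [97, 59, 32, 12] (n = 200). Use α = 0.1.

Expected: [80.0, 60.0, 40.0, 20.0]. χ² = 8.429. df = 3, critical = 6.251. Reject H₀.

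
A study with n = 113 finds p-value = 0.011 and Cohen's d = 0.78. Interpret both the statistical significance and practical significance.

Statistically significant (p = 0.011 < 0.05). Cohen's d = 0.78 indicates a medium effect size. Both statistical and practical significance should be considered.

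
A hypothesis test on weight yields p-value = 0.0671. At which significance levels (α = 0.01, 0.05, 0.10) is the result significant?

p = 0.0671. Significant at: α = 0.1.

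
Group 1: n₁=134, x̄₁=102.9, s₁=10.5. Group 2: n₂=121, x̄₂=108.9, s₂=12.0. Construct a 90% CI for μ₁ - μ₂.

Difference = -6.0. SE = √(10.5²/134 + 12.0²/121) = 1.419. CI = (-8.33, -3.67)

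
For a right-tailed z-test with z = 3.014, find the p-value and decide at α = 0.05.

p = P(Z > 3.014) = 1 - Φ(3.014) ≈ 0.0013. Since p < 0.05, reject H₀ (significant) at α = 0.05.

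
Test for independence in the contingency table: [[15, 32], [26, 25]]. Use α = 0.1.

χ² = 3.654. df = 1, critical = 2.706. Reject H₀. Variables are dependent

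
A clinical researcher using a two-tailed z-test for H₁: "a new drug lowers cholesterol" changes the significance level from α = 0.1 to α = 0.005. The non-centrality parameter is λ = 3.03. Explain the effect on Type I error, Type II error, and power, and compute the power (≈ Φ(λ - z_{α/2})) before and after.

Decreasing α from 0.1 to 0.005:
• Type I error rate decreases (α is the Type I rate by definition).
• Critical value moves from z_{α/2} = 1.645 to 2.807, so power = Φ(λ - z_{α/2}) goes from Φ(3.03 - 1.645) = 0.917 to Φ(3.03 - 2.807) = 0.588.
• Type II error rate β = 1 - power therefore increases (0.083 → 0.412).
Appropriate when false positives are costly — here, approving an ineffective drug — patients take a useless medication and may skip effective alternatives.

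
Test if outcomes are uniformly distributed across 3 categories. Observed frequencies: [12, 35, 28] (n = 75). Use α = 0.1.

Expected = 25 each. χ² = Σ(O-E)²/E = 11.12. df = 2, critical value = 4.605. Reject H₀.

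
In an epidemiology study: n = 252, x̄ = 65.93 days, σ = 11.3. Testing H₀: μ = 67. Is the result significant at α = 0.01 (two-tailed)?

z = (65.93 - 67)/(11.3/√252) = -1.503. Since |z| ≤ 2.576, not significant at α = 0.01.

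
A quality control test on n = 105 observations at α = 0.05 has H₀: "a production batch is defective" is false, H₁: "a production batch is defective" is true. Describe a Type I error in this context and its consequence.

Type I error: rejecting H₀ when it is true — concluding that a production batch is defective when in fact it is not. Consequence: scrapping a good batch — wasted material and cost for no reason.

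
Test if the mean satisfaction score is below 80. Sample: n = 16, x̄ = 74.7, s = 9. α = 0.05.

t = (74.7 - 80)/(9/√16) = -2.356, df = 15. Critical t = -1.753. Reject H₀.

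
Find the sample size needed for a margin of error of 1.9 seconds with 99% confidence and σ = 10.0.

n = (z*σ/E)² = (2.576×10.0/1.9)² = 183.8 → n = 184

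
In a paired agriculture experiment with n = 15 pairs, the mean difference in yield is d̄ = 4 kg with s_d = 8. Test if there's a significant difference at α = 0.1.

t = d̄/(s_d/√n) = 4/(8/√15) = 1.936. df = 14, critical t = ±1.761. Reject H₀.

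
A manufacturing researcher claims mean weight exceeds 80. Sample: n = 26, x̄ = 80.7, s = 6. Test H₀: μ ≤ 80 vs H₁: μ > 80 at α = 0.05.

t = (80.7 - 80)/(6/√26) = 0.595, df = 25. Critical t = 1.708. Fail to reject H₀.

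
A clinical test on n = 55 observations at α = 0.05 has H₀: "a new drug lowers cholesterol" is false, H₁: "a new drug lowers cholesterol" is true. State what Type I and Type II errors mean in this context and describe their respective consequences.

Type I (false positive): concluding that a new drug lowers cholesterol when it is not — approving an ineffective drug — patients take a useless medication and may skip effective alternatives. Type II (false negative): failing to conclude that a new drug lowers cholesterol when it is — shelving an effective drug — patients miss out on a treatment that would have helped. Which is costlier depends on domain priorities and is a judgement call rather than a statistical fact.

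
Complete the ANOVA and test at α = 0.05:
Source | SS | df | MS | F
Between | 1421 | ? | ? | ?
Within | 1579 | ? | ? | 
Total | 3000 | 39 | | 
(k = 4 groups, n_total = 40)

df_between = 3, df_within = 36. MS_between = 473.67, MS_within = 43.86. F = 10.799, F_crit ≈ 2.866. Reject H₀.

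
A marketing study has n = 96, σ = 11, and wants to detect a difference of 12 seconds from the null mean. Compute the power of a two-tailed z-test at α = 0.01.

SE = σ/√n = 11/√96 = 1.123. Non-centrality λ = d/SE = 12/1.123 = 10.689. Power ≈ Φ(λ - z_{α/2}) = Φ(10.689 - 2.576) = Φ(8.113) = 1.0.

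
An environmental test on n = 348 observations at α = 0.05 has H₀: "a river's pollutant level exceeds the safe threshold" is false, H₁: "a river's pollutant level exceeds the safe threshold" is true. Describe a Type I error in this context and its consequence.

Type I error: rejecting H₀ when it is true — concluding that a river's pollutant level exceeds the safe threshold when in fact it is not. Consequence: shutting down a compliant factory unnecessarily.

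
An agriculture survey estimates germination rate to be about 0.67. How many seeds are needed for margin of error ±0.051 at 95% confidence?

n = z²p(1-p)/E² = 1.96²×0.67×0.33/0.051² = 326.6 → n = 327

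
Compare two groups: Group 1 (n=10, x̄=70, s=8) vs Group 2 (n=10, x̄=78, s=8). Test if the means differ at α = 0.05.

Pooled sp = 8.0. t = -2.236, df = 18. Critical t = ±2.101. Reject H₀.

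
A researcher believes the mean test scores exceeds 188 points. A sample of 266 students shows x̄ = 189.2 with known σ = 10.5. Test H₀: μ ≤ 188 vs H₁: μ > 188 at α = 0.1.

z = 1.864. Critical value: 1.28. Reject H₀.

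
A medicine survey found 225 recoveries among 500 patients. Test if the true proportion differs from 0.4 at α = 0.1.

p̂ = 0.45, p₀ = 0.4. z = (p̂ - p₀)/√(p₀(1-p₀)/n) = 2.282. Critical: ±1.645. Reject H₀.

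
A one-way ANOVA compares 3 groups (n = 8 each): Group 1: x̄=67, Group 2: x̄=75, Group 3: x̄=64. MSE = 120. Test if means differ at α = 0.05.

Grand mean = 68.67. SS_between = 517.33, MS_between = 258.67. F = 2.156, F_crit ≈ 3.467. Fail to reject H₀.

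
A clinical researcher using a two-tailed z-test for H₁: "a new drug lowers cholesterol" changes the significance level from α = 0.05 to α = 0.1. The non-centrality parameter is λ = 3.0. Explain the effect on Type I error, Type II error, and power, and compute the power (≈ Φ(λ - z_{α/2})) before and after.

Increasing α from 0.05 to 0.1:
• Type I error rate increases (α is the Type I rate by definition).
• Critical value moves from z_{α/2} = 1.96 to 1.645, so power = Φ(λ - z_{α/2}) goes from Φ(3.0 - 1.96) = 0.851 to Φ(3.0 - 1.645) = 0.912.
• Type II error rate β = 1 - power therefore decreases (0.149 → 0.088).
Appropriate when false negatives are costly — here, shelving an effective drug — patients miss out on a treatment that would have helped.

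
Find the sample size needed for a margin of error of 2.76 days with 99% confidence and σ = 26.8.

n = (z*σ/E)² = (2.576×26.8/2.76)² = 625.7 → n = 626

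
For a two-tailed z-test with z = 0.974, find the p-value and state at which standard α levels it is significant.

p = 2·P(Z > |0.974|) = 2·(1 - Φ(0.974)) ≈ 0.3301. Not significant at any standard level.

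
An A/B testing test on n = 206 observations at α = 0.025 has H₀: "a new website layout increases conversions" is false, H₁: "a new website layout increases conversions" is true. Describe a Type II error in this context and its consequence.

Type II error: failing to reject H₀ when it is false — concluding that a new website layout increases conversions is not supported when in fact it is. Consequence: discarding a layout that would have improved conversions — lost revenue.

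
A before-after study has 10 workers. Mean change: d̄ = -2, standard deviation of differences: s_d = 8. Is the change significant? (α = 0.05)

t = d̄/(s_d/√n) = -2/(8/√10) = -0.791. df = 9, critical t = ±2.262. Fail to reject H₀.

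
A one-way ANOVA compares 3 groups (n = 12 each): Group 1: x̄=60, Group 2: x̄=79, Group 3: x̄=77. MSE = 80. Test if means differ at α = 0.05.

Grand mean = 72.0. SS_between = 2616.0, MS_between = 1308.0. F = 16.35, F_crit ≈ 3.285. Reject H₀.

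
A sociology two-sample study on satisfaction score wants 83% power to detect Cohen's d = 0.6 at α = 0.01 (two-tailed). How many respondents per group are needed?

z_{α/2} = 2.576, z_β = Φ⁻¹(0.83) = 0.954. For medium effect (d = 0.6): n per group = 2(z_{α/2} + z_β)²/d² = 2(2.576 + 0.954)²/0.6² = 69.2 → 70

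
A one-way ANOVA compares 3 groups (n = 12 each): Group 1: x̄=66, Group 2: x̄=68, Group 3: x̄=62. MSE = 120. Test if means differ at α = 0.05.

Grand mean = 65.33. SS_between = 224.0, MS_between = 112.0. F = 0.933, F_crit ≈ 3.285. Fail to reject H₀.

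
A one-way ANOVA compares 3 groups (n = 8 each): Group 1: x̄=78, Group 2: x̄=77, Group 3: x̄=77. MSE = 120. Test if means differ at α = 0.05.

Grand mean = 77.33. SS_between = 5.33, MS_between = 2.67. F = 0.022, F_crit ≈ 3.467. Fail to reject H₀.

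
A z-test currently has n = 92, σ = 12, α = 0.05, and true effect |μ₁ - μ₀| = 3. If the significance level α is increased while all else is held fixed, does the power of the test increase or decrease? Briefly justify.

Power increases: a larger α lowers the critical value, so more of the H₁ sampling distribution falls in the rejection region.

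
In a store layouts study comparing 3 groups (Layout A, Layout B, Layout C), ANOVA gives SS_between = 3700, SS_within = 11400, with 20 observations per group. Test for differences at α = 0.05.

df_between = 2, df_within = 57. F = MS_between/MS_within = 1850.0/200.0 = 9.25. F_crit ≈ 3.159. Reject H₀. At least one mean differs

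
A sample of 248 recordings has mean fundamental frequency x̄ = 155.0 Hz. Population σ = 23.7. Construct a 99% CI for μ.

CI = x̄ ± z*(σ/√n) = 155.0 ± 2.576(23.7/√248) = 155.0 ± 3.88 = (151.12, 158.88)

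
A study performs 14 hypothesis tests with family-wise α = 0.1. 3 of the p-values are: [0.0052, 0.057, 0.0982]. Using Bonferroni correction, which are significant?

Bonferroni α = 0.1/14 = 0.00714. Significant p-values: [0.0052]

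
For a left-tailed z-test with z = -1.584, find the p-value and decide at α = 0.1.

p = P(Z < -1.584) = Φ(-1.584) ≈ 0.0566. Since p < 0.1, reject H₀ (significant) at α = 0.1.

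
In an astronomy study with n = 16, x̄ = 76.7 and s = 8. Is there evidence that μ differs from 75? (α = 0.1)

t = (x̄ - μ₀)/(s/√n) = (76.7 - 75)/(8/√16) = 0.85. df = 15, critical t = ±1.753. Fail to reject H₀.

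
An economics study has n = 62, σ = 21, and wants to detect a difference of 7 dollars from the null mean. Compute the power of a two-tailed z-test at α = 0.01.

SE = σ/√n = 21/√62 = 2.667. Non-centrality λ = d/SE = 7/2.667 = 2.625. Power ≈ Φ(λ - z_{α/2}) = Φ(2.625 - 2.576) = Φ(0.049) = 0.519.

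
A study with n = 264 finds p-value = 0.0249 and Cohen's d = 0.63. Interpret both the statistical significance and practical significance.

Statistically significant (p = 0.0249 < 0.05). Cohen's d = 0.63 indicates a medium effect size. Both statistical and practical significance should be considered.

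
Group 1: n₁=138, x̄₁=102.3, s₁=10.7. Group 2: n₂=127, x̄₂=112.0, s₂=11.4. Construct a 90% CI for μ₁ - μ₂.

Difference = -9.7. SE = √(10.7²/138 + 11.4²/127) = 1.361. CI = (-11.94, -7.46)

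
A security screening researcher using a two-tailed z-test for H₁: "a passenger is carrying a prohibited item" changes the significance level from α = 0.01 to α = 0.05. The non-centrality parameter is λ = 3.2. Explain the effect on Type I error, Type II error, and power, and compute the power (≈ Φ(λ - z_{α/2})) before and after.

Increasing α from 0.01 to 0.05:
• Type I error rate increases (α is the Type I rate by definition).
• Critical value moves from z_{α/2} = 2.576 to 1.96, so power = Φ(λ - z_{α/2}) goes from Φ(3.2 - 2.576) = 0.734 to Φ(3.2 - 1.96) = 0.893.
• Type II error rate β = 1 - power therefore decreases (0.266 → 0.107).
Appropriate when false negatives are costly — here, letting a prohibited item through — security breach.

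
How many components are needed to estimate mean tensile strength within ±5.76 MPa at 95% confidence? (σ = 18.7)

n = (z*σ/E)² = (1.96×18.7/5.76)² = 40.5 → n = 41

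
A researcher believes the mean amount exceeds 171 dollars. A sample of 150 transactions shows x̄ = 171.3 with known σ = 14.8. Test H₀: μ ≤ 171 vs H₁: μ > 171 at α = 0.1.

z = 0.248. Critical value: 1.28. Fail to reject H₀.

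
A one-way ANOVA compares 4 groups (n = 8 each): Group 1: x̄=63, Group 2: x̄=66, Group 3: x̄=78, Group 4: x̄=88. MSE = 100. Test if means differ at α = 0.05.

Grand mean = 73.75. SS_between = 3174.0, MS_between = 1058.0. F = 10.58, F_crit ≈ 2.947. Reject H₀.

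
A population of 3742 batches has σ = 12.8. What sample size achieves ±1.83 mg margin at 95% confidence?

Without FPC: n₀ = (1.96×12.8/1.83)² = 187.945. With FPC: n = n₀N/(n₀+N-1) = 179.002 → n = 180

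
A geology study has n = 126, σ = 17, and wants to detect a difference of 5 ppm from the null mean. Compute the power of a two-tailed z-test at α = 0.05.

SE = σ/√n = 17/√126 = 1.514. Non-centrality λ = d/SE = 5/1.514 = 3.301. Power ≈ Φ(λ - z_{α/2}) = Φ(3.301 - 1.96) = Φ(1.341) = 0.91.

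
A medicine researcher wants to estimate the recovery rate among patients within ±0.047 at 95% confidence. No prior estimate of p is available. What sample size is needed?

Conservative approach: use p = 0.5 (maximizes p(1-p) = 0.25). n = z²(0.25)/E² = 1.96²×0.25/0.047² = 434.8 → n = 435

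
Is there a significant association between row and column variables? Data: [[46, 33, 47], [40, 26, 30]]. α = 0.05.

χ² = 0.966. df = 2, critical = 5.991. Fail to reject H₀. No evidence of dependence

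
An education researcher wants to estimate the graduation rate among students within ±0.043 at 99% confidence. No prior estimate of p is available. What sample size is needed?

Conservative approach: use p = 0.5 (maximizes p(1-p) = 0.25). n = z²(0.25)/E² = 2.576²×0.25/0.043² = 897.2 → n = 898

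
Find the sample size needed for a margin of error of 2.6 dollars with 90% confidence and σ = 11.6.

n = (z*σ/E)² = (1.645×11.6/2.6)² = 53.9 → n = 54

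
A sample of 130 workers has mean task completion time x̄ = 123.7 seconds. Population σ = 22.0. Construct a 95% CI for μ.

CI = x̄ ± z*(σ/√n) = 123.7 ± 1.96(22.0/√130) = 123.7 ± 3.78 = (119.92, 127.48)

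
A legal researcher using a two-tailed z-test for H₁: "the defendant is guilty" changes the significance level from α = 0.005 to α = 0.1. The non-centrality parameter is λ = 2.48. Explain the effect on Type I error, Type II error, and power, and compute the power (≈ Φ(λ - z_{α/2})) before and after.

Increasing α from 0.005 to 0.1:
• Type I error rate increases (α is the Type I rate by definition).
• Critical value moves from z_{α/2} = 2.807 to 1.645, so power = Φ(λ - z_{α/2}) goes from Φ(2.48 - 2.807) = 0.372 to Φ(2.48 - 1.645) = 0.798.
• Type II error rate β = 1 - power therefore decreases (0.628 → 0.202).
Appropriate when false negatives are costly — here, acquitting a guilty person.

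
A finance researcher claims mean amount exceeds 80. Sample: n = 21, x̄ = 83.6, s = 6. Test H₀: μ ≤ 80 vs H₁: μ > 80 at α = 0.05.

t = (83.6 - 80)/(6/√21) = 2.75, df = 20. Critical t = 1.725. Reject H₀.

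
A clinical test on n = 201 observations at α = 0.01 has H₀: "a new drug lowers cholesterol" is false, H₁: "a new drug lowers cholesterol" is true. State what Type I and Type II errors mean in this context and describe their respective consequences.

Type I (false positive): concluding that a new drug lowers cholesterol when it is not — approving an ineffective drug — patients take a useless medication and may skip effective alternatives. Type II (false negative): failing to conclude that a new drug lowers cholesterol when it is — shelving an effective drug — patients miss out on a treatment that would have helped. Which is costlier depends on domain priorities and is a judgement call rather than a statistical fact.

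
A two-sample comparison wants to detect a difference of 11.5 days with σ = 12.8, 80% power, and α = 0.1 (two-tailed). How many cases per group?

n per group = 2(z_α/2 + z_β)²σ²/d² = 2×(1.645 + 0.84)²×12.8²/11.5² = 15.3 → n = 16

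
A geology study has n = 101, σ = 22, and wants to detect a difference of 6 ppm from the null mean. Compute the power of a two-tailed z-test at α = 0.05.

SE = σ/√n = 22/√101 = 2.189. Non-centrality λ = d/SE = 6/2.189 = 2.741. Power ≈ Φ(λ - z_{α/2}) = Φ(2.741 - 1.96) = Φ(0.781) = 0.783.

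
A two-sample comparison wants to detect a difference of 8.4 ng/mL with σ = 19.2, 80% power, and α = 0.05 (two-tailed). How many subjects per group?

n per group = 2(z_α/2 + z_β)²σ²/d² = 2×(1.96 + 0.84)²×19.2²/8.4² = 81.9 → n = 82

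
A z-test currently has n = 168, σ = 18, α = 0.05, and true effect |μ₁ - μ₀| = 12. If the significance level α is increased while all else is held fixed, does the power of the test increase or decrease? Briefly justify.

Power increases: a larger α lowers the critical value, so more of the H₁ sampling distribution falls in the rejection region.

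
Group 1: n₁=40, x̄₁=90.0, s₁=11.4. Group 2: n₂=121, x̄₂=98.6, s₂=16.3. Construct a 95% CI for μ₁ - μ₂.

Difference = -8.6. SE = √(11.4²/40 + 16.3²/121) = 2.333. CI = (-13.17, -4.03)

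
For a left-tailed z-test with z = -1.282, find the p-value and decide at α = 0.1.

p = P(Z < -1.282) = Φ(-1.282) ≈ 0.0999. Since p < 0.1, reject H₀ (significant) at α = 0.1.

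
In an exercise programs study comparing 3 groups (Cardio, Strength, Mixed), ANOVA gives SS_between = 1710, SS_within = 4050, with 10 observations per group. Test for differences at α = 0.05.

df_between = 2, df_within = 27. F = MS_between/MS_within = 855.0/150.0 = 5.7. F_crit ≈ 3.354. Reject H₀. At least one mean differs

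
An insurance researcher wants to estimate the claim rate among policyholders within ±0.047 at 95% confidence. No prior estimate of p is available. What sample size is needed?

Conservative approach: use p = 0.5 (maximizes p(1-p) = 0.25). n = z²(0.25)/E² = 1.96²×0.25/0.047² = 434.8 → n = 435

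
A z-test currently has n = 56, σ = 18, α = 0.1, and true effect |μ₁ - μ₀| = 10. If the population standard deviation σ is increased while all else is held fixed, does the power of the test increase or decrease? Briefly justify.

Power decreases: a larger σ inflates the standard error σ/√n, pulling the sampling distribution under H₁ back toward the critical value.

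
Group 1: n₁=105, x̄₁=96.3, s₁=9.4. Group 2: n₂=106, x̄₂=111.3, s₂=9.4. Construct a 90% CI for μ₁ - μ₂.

Difference = -15.0. SE = √(9.4²/105 + 9.4²/106) = 1.294. CI = (-17.13, -12.87)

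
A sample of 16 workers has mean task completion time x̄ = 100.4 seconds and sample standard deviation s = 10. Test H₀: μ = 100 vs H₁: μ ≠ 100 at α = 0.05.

t = (x̄ - μ₀)/(s/√n) = (100.4 - 100)/(10/√16) = 0.16. df = 15, critical t = ±2.131. Fail to reject H₀.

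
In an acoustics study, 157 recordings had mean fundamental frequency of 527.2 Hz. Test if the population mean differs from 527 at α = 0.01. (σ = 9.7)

z = (x̄ - μ₀)/(σ/√n) = (527.2 - 527)/(9.7/√157) = 0.258. Critical value: ±2.576. Since |0.258| ≤ 2.576, Fail to reject H₀.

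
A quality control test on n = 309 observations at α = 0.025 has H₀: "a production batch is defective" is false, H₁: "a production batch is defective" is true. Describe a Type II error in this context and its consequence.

Type II error: failing to reject H₀ when it is false — concluding that a production batch is defective is not supported when in fact it is. Consequence: shipping a defective batch — faulty products reach customers.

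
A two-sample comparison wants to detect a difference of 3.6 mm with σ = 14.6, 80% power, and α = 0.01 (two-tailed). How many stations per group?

n per group = 2(z_α/2 + z_β)²σ²/d² = 2×(2.576 + 0.84)²×14.6²/3.6² = 383.9 → n = 384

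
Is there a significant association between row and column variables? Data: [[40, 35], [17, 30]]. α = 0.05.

χ² = 3.419. df = 1, critical = 3.841. Fail to reject H₀. No evidence of dependence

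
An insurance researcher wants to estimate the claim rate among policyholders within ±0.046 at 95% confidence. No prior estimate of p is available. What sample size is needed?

Conservative approach: use p = 0.5 (maximizes p(1-p) = 0.25). n = z²(0.25)/E² = 1.96²×0.25/0.046² = 453.9 → n = 454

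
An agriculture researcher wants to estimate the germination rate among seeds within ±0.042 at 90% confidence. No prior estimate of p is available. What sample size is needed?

Conservative approach: use p = 0.5 (maximizes p(1-p) = 0.25). n = z²(0.25)/E² = 1.645²×0.25/0.042² = 383.5 → n = 384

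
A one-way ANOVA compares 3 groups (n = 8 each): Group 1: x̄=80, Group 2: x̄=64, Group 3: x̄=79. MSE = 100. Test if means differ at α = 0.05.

Grand mean = 74.33. SS_between = 1285.33, MS_between = 642.67. F = 6.427, F_crit ≈ 3.467. Reject H₀.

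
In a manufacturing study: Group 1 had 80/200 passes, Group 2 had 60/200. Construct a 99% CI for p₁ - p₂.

p̂₁ = 0.4, p̂₂ = 0.3. Difference = 0.1. CI = (-0.022, 0.222)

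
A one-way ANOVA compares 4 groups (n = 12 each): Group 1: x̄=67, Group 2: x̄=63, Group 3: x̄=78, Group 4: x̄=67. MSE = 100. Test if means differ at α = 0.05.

Grand mean = 68.75. SS_between = 1497.0, MS_between = 499.0. F = 4.99, F_crit ≈ 2.816. Reject H₀.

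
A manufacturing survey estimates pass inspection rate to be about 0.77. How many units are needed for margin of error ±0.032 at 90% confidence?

n = z²p(1-p)/E² = 1.645²×0.77×0.23/0.032² = 468.005 → n = 469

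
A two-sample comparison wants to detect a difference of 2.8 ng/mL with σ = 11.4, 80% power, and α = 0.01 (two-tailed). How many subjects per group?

n per group = 2(z_α/2 + z_β)²σ²/d² = 2×(2.576 + 0.84)²×11.4²/2.8² = 386.9 → n = 387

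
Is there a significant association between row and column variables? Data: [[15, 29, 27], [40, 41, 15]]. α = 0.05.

χ² = 13.407. df = 2, critical = 5.991. Reject H₀. Variables are dependent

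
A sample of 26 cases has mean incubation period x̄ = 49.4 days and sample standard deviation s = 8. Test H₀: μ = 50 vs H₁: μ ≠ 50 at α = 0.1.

t = (x̄ - μ₀)/(s/√n) = (49.4 - 50)/(8/√26) = -0.382. df = 25, critical t = ±1.708. Fail to reject H₀.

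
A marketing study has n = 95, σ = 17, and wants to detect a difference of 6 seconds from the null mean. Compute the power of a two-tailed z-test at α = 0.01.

SE = σ/√n = 17/√95 = 1.744. Non-centrality λ = d/SE = 6/1.744 = 3.44. Power ≈ Φ(λ - z_{α/2}) = Φ(3.44 - 2.576) = Φ(0.864) = 0.806.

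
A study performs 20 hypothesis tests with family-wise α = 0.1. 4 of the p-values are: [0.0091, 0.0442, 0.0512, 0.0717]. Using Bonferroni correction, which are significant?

Bonferroni α = 0.1/20 = 0.005. None of the given p-values are significant.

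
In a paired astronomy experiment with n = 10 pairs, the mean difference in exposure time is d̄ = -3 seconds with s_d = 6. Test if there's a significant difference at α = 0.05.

t = d̄/(s_d/√n) = -3/(6/√10) = -1.581. df = 9, critical t = ±2.262. Fail to reject H₀.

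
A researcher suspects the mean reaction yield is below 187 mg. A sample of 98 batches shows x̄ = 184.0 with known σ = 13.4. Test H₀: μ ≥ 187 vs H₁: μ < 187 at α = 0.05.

z = -2.216. Critical value: -1.645. Reject H₀.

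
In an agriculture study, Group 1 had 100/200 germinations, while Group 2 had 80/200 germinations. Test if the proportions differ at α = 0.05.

p̂₁ = 0.5, p̂₂ = 0.4, pooled p̂ = 0.45. z = 2.01. Critical: ±1.96. Reject H₀.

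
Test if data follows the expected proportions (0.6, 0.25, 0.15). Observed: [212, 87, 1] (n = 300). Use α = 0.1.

Expected: [180.0, 75.0, 45.0]. χ² = 50.631. df = 2, critical = 4.605. Reject H₀.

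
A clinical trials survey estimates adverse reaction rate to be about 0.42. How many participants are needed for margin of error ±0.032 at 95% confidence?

n = z²p(1-p)/E² = 1.96²×0.42×0.58/0.032² = 913.9 → n = 914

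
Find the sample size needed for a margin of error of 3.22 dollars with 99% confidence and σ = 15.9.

n = (z*σ/E)² = (2.576×15.9/3.22)² = 161.8 → n = 162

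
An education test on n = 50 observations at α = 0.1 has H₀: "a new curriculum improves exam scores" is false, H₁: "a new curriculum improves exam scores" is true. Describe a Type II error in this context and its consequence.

Type II error: failing to reject H₀ when it is false — concluding that a new curriculum improves exam scores is not supported when in fact it is. Consequence: keeping the old curriculum when the new one would have helped students.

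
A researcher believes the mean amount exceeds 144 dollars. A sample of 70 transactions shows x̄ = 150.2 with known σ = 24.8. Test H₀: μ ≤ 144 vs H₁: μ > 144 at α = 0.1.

z = 2.092. Critical value: 1.28. Reject H₀.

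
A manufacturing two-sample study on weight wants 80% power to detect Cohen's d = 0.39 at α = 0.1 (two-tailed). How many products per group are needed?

z_{α/2} = 1.645, z_β = Φ⁻¹(0.8) = 0.842. For small effect (d = 0.39): n per group = 2(z_{α/2} + z_β)²/d² = 2(1.645 + 0.842)²/0.39² = 81.3 → 82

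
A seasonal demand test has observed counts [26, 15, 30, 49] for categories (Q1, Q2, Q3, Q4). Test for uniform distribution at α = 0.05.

Expected = 30 each. χ² = Σ(O-E)²/E = 20.067. df = 3, critical value = 7.815. Reject H₀.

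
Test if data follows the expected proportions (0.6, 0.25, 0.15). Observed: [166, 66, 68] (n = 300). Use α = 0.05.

Expected: [180.0, 75.0, 45.0]. χ² = 13.924. df = 2, critical = 5.991. Reject H₀.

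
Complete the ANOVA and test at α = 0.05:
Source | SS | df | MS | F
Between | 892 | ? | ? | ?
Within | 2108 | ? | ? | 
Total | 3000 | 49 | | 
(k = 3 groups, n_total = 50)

df_between = 2, df_within = 47. MS_between = 446.0, MS_within = 44.85. F = 9.944, F_crit ≈ 3.195. Reject H₀.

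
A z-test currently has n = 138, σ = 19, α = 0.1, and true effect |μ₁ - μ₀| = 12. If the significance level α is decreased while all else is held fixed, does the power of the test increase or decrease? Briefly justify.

Power decreases: a smaller α raises the critical value, so less of the H₁ sampling distribution falls in the rejection region.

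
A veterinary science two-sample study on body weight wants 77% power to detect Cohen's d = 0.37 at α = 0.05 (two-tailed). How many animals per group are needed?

z_{α/2} = 1.96, z_β = Φ⁻¹(0.77) = 0.739. For small effect (d = 0.37): n per group = 2(z_{α/2} + z_β)²/d² = 2(1.96 + 0.739)²/0.37² = 106.4 → 107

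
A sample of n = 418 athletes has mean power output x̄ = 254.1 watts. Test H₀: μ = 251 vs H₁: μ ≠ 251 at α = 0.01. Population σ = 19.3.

z = (x̄ - μ₀)/(σ/√n) = (254.1 - 251)/(19.3/√418) = 3.284. Critical value: ±2.576. Since |3.284| > 2.576, Reject H₀.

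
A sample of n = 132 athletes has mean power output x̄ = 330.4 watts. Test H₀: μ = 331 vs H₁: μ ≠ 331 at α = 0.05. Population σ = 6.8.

z = (x̄ - μ₀)/(σ/√n) = (330.4 - 331)/(6.8/√132) = -1.014. Critical value: ±1.96. Since |-1.014| ≤ 1.96, Fail to reject H₀.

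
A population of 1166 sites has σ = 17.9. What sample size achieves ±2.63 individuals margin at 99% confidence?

Without FPC: n₀ = (2.576×17.9/2.63)² = 307.388. With FPC: n = n₀N/(n₀+N-1) = 243.4 → n = 244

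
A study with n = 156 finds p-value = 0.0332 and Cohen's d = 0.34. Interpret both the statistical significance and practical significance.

Statistically significant (p = 0.0332 < 0.05). Cohen's d = 0.34 indicates a small effect size. Both statistical and practical significance should be considered.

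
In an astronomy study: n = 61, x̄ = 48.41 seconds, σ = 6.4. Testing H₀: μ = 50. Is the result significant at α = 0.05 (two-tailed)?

z = (48.41 - 50)/(6.4/√61) = -1.94. Since |z| ≤ 1.96, not significant at α = 0.05.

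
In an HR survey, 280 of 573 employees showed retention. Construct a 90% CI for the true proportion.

p̂ = 0.489. CI = p̂ ± z*√(p̂(1-p̂)/n) = (0.454, 0.523)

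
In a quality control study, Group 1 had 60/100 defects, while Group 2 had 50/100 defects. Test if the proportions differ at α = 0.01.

p̂₁ = 0.6, p̂₂ = 0.5, pooled p̂ = 0.55. z = 1.421. Critical: ±2.576. Fail to reject H₀.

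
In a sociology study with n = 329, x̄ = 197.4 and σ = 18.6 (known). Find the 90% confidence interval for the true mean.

CI = x̄ ± z*(σ/√n) = 197.4 ± 1.645(18.6/√329) = 197.4 ± 1.69 = (195.71, 199.09)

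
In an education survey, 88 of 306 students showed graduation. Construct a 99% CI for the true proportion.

p̂ = 0.288. CI = p̂ ± z*√(p̂(1-p̂)/n) = (0.221, 0.354)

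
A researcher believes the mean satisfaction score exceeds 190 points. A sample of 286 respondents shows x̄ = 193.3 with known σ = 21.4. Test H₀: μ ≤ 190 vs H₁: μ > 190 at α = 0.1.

z = 2.608. Critical value: 1.28. Reject H₀.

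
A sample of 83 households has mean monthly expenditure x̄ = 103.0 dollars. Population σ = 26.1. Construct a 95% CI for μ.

CI = x̄ ± z*(σ/√n) = 103.0 ± 1.96(26.1/√83) = 103.0 ± 5.62 = (97.38, 108.62)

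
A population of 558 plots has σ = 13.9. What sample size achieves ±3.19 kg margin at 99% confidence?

Without FPC: n₀ = (2.576×13.9/3.19)² = 125.991. With FPC: n = n₀N/(n₀+N-1) = 102.9 → n = 103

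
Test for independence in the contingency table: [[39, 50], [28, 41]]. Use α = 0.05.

χ² = 0.167. df = 1, critical = 3.841. Fail to reject H₀. No evidence of dependence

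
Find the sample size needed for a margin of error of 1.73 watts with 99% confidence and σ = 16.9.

n = (z*σ/E)² = (2.576×16.9/1.73)² = 633.2 → n = 634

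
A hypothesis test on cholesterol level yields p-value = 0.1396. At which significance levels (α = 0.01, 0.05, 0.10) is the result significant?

p = 0.1396. Not significant at any of the given levels.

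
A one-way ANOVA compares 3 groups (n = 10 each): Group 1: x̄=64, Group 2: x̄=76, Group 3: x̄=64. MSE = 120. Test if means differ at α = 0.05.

Grand mean = 68.0. SS_between = 960.0, MS_between = 480.0. F = 4.0, F_crit ≈ 3.354. Reject H₀.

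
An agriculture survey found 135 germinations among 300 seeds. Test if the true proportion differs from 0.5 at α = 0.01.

p̂ = 0.45, p₀ = 0.5. z = (p̂ - p₀)/√(p₀(1-p₀)/n) = -1.732. Critical: ±2.576. Fail to reject H₀.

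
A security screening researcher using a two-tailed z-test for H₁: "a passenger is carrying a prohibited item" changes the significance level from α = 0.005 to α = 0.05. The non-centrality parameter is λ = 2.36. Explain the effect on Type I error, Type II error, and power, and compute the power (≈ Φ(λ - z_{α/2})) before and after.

Increasing α from 0.005 to 0.05:
• Type I error rate increases (α is the Type I rate by definition).
• Critical value moves from z_{α/2} = 2.807 to 1.96, so power = Φ(λ - z_{α/2}) goes from Φ(2.36 - 2.807) = 0.327 to Φ(2.36 - 1.96) = 0.655.
• Type II error rate β = 1 - power therefore decreases (0.673 → 0.345).
Appropriate when false negatives are costly — here, letting a prohibited item through — security breach.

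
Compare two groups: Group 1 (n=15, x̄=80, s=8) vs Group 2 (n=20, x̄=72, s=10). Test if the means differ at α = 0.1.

Pooled sp = 9.2. t = 2.545, df = 33. Critical t = ±1.692. Reject H₀.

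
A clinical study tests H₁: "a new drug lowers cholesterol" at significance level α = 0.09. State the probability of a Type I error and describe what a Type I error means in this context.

P(Type I error) = α = 0.09. A Type I error is rejecting H₀ when H₀ is actually true (false positive) — here, concluding that a new drug lowers cholesterol when in fact this is not the case. Consequence: approving an ineffective drug — patients take a useless medication and may skip effective alternatives.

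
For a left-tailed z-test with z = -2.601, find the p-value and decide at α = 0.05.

p = P(Z < -2.601) = Φ(-2.601) ≈ 0.0046. Since p < 0.05, reject H₀ (significant) at α = 0.05.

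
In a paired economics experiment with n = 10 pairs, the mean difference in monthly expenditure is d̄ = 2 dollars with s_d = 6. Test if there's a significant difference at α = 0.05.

t = d̄/(s_d/√n) = 2/(6/√10) = 1.054. df = 9, critical t = ±2.262. Fail to reject H₀.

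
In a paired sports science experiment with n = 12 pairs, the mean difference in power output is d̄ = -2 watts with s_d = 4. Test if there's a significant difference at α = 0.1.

t = d̄/(s_d/√n) = -2/(4/√12) = -1.732. df = 11, critical t = ±1.796. Fail to reject H₀.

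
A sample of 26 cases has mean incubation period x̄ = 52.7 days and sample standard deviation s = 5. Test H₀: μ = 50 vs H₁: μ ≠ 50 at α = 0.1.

t = (x̄ - μ₀)/(s/√n) = (52.7 - 50)/(5/√26) = 2.753. df = 25, critical t = ±1.708. Reject H₀.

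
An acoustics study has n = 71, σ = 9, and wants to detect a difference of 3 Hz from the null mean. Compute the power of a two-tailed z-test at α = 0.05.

SE = σ/√n = 9/√71 = 1.068. Non-centrality λ = d/SE = 3/1.068 = 2.809. Power ≈ Φ(λ - z_{α/2}) = Φ(2.809 - 1.96) = Φ(0.849) = 0.802.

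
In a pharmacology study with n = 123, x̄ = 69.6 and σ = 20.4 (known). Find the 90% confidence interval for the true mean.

CI = x̄ ± z*(σ/√n) = 69.6 ± 1.645(20.4/√123) = 69.6 ± 3.03 = (66.57, 72.63)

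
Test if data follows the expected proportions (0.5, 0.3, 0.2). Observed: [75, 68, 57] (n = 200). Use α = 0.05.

Expected: [100.0, 60.0, 40.0]. χ² = 14.542. df = 2, critical = 5.991. Reject H₀.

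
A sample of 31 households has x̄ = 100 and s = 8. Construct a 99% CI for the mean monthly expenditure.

CI = x̄ ± t*(s/√n) = 100 ± 2.75(8/√31) = (96.05, 103.95)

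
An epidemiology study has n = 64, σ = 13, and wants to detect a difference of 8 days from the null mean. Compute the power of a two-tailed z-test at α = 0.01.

SE = σ/√n = 13/√64 = 1.625. Non-centrality λ = d/SE = 8/1.625 = 4.923. Power ≈ Φ(λ - z_{α/2}) = Φ(4.923 - 2.576) = Φ(2.347) = 0.991.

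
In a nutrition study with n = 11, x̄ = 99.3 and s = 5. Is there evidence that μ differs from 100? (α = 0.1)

t = (x̄ - μ₀)/(s/√n) = (99.3 - 100)/(5/√11) = -0.464. df = 10, critical t = ±1.812. Fail to reject H₀.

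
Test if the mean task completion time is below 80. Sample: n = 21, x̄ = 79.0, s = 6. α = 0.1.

t = (79.0 - 80)/(6/√21) = -0.764, df = 20. Critical t = -1.325. Fail to reject H₀.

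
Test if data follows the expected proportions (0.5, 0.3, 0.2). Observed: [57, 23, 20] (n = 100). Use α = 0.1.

Expected: [50.0, 30.0, 20.0]. χ² = 2.613. df = 2, critical = 4.605. Fail to reject H₀.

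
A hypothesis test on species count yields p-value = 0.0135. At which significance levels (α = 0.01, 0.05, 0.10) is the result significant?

p = 0.0135. Significant at: α = 0.05, 0.1.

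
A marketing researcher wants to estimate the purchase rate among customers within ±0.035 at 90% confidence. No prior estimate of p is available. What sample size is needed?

Conservative approach: use p = 0.5 (maximizes p(1-p) = 0.25). n = z²(0.25)/E² = 1.645²×0.25/0.035² = 552.2 → n = 553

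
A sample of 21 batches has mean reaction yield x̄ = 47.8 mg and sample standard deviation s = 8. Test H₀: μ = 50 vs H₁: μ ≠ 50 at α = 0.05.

t = (x̄ - μ₀)/(s/√n) = (47.8 - 50)/(8/√21) = -1.26. df = 20, critical t = ±2.086. Fail to reject H₀.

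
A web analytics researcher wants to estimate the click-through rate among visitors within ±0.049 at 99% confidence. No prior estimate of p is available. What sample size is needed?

Conservative approach: use p = 0.5 (maximizes p(1-p) = 0.25). n = z²(0.25)/E² = 2.576²×0.25/0.049² = 690.9 → n = 691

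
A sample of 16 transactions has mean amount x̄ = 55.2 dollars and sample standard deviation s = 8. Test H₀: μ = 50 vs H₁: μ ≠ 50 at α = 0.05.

t = (x̄ - μ₀)/(s/√n) = (55.2 - 50)/(8/√16) = 2.6. df = 15, critical t = ±2.131. Reject H₀.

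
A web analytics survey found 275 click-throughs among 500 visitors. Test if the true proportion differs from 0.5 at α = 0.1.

p̂ = 0.55, p₀ = 0.5. z = (p̂ - p₀)/√(p₀(1-p₀)/n) = 2.236. Critical: ±1.645. Reject H₀.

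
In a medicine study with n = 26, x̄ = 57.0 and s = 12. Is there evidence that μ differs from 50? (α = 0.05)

t = (x̄ - μ₀)/(s/√n) = (57.0 - 50)/(12/√26) = 2.974. df = 25, critical t = ±2.06. Reject H₀.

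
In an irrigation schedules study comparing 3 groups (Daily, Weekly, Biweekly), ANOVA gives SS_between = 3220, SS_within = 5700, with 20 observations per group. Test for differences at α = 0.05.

df_between = 2, df_within = 57. F = MS_between/MS_within = 1610.0/100.0 = 16.1. F_crit ≈ 3.159. Reject H₀. At least one mean differs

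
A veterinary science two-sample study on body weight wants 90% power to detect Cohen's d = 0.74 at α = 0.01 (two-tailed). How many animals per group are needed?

z_{α/2} = 2.576, z_β = Φ⁻¹(0.9) = 1.282. For medium effect (d = 0.74): n per group = 2(z_{α/2} + z_β)²/d² = 2(2.576 + 1.282)²/0.74² = 54.4 → 55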